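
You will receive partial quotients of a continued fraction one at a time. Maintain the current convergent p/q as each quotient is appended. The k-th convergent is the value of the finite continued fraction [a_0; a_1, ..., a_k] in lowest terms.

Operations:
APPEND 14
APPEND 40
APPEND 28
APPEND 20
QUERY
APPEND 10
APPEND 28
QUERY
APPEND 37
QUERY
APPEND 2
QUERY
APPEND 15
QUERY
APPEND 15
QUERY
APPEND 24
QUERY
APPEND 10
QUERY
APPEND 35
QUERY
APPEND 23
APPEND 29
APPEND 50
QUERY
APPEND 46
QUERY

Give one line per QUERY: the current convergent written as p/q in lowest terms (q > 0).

APPEND 14: p_0 = 14·1 + 0 = 14, q_0 = 14·0 + 1 = 1 → 14/1
APPEND 40: p_1 = 40·14 + 1 = 561, q_1 = 40·1 + 0 = 40 → 561/40
APPEND 28: p_2 = 28·561 + 14 = 15722, q_2 = 28·40 + 1 = 1121 → 15722/1121
APPEND 20: p_3 = 20·15722 + 561 = 315001, q_3 = 20·1121 + 40 = 22460 → 315001/22460
APPEND 10: p_4 = 10·315001 + 15722 = 3165732, q_4 = 10·22460 + 1121 = 225721 → 3165732/225721
APPEND 28: p_5 = 28·3165732 + 315001 = 88955497, q_5 = 28·225721 + 22460 = 6342648 → 88955497/6342648
APPEND 37: p_6 = 37·88955497 + 3165732 = 3294519121, q_6 = 37·6342648 + 225721 = 234903697 → 3294519121/234903697
APPEND 2: p_7 = 2·3294519121 + 88955497 = 6677993739, q_7 = 2·234903697 + 6342648 = 476150042 → 6677993739/476150042
APPEND 15: p_8 = 15·6677993739 + 3294519121 = 103464425206, q_8 = 15·476150042 + 234903697 = 7377154327 → 103464425206/7377154327
APPEND 15: p_9 = 15·103464425206 + 6677993739 = 1558644371829, q_9 = 15·7377154327 + 476150042 = 111133464947 → 1558644371829/111133464947
APPEND 24: p_10 = 24·1558644371829 + 103464425206 = 37510929349102, q_10 = 24·111133464947 + 7377154327 = 2674580313055 → 37510929349102/2674580313055
APPEND 10: p_11 = 10·37510929349102 + 1558644371829 = 376667937862849, q_11 = 10·2674580313055 + 111133464947 = 26856936595497 → 376667937862849/26856936595497
APPEND 35: p_12 = 35·376667937862849 + 37510929349102 = 13220888754548817, q_12 = 35·26856936595497 + 2674580313055 = 942667361155450 → 13220888754548817/942667361155450
APPEND 23: p_13 = 23·13220888754548817 + 376667937862849 = 304457109292485640, q_13 = 23·942667361155450 + 26856936595497 = 21708206243170847 → 304457109292485640/21708206243170847
APPEND 29: p_14 = 29·304457109292485640 + 13220888754548817 = 8842477058236632377, q_14 = 29·21708206243170847 + 942667361155450 = 630480648413110013 → 8842477058236632377/630480648413110013
APPEND 50: p_15 = 50·8842477058236632377 + 304457109292485640 = 442428310021124104490, q_15 = 50·630480648413110013 + 21708206243170847 = 31545740626898671497 → 442428310021124104490/31545740626898671497
APPEND 46: p_16 = 46·442428310021124104490 + 8842477058236632377 = 20360544738029945438917, q_16 = 46·31545740626898671497 + 630480648413110013 = 1451734549485751998875 → 20360544738029945438917/1451734549485751998875

315001/22460
88955497/6342648
3294519121/234903697
6677993739/476150042
103464425206/7377154327
1558644371829/111133464947
37510929349102/2674580313055
376667937862849/26856936595497
13220888754548817/942667361155450
442428310021124104490/31545740626898671497
20360544738029945438917/1451734549485751998875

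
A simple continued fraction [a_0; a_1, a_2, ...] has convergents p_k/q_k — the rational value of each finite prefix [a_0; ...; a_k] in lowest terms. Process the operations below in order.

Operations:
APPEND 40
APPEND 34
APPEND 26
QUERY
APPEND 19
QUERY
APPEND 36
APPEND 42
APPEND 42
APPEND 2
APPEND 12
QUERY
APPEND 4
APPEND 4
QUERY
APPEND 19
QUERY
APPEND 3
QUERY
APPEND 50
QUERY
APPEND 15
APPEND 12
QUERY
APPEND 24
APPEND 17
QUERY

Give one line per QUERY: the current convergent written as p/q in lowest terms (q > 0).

APPEND 40: p_0 = 40·1 + 0 = 40, q_0 = 40·0 + 1 = 1 → 40/1
APPEND 34: p_1 = 34·40 + 1 = 1361, q_1 = 34·1 + 0 = 34 → 1361/34
APPEND 26: p_2 = 26·1361 + 40 = 35426, q_2 = 26·34 + 1 = 885 → 35426/885
APPEND 19: p_3 = 19·35426 + 1361 = 674455, q_3 = 19·885 + 34 = 16849 → 674455/16849
APPEND 36: p_4 = 36·674455 + 35426 = 24315806, q_4 = 36·16849 + 885 = 607449 → 24315806/607449
APPEND 42: p_5 = 42·24315806 + 674455 = 1021938307, q_5 = 42·607449 + 16849 = 25529707 → 1021938307/25529707
APPEND 42: p_6 = 42·1021938307 + 24315806 = 42945724700, q_6 = 42·25529707 + 607449 = 1072855143 → 42945724700/1072855143
APPEND 2: p_7 = 2·42945724700 + 1021938307 = 86913387707, q_7 = 2·1072855143 + 25529707 = 2171239993 → 86913387707/2171239993
APPEND 12: p_8 = 12·86913387707 + 42945724700 = 1085906377184, q_8 = 12·2171239993 + 1072855143 = 27127735059 → 1085906377184/27127735059
APPEND 4: p_9 = 4·1085906377184 + 86913387707 = 4430538896443, q_9 = 4·27127735059 + 2171239993 = 110682180229 → 4430538896443/110682180229
APPEND 4: p_10 = 4·4430538896443 + 1085906377184 = 18808061962956, q_10 = 4·110682180229 + 27127735059 = 469856455975 → 18808061962956/469856455975
APPEND 19: p_11 = 19·18808061962956 + 4430538896443 = 361783716192607, q_11 = 19·469856455975 + 110682180229 = 9037954843754 → 361783716192607/9037954843754
APPEND 3: p_12 = 3·361783716192607 + 18808061962956 = 1104159210540777, q_12 = 3·9037954843754 + 469856455975 = 27583720987237 → 1104159210540777/27583720987237
APPEND 50: p_13 = 50·1104159210540777 + 361783716192607 = 55569744243231457, q_13 = 50·27583720987237 + 9037954843754 = 1388224004205604 → 55569744243231457/1388224004205604
APPEND 15: p_14 = 15·55569744243231457 + 1104159210540777 = 834650322859012632, q_14 = 15·1388224004205604 + 27583720987237 = 20850943784071297 → 834650322859012632/20850943784071297
APPEND 12: p_15 = 12·834650322859012632 + 55569744243231457 = 10071373618551383041, q_15 = 12·20850943784071297 + 1388224004205604 = 251599549413061168 → 10071373618551383041/251599549413061168
APPEND 24: p_16 = 24·10071373618551383041 + 834650322859012632 = 242547617168092205616, q_16 = 24·251599549413061168 + 20850943784071297 = 6059240129697539329 → 242547617168092205616/6059240129697539329
APPEND 17: p_17 = 17·242547617168092205616 + 10071373618551383041 = 4133380865476118878513, q_17 = 17·6059240129697539329 + 251599549413061168 = 103258681754271229761 → 4133380865476118878513/103258681754271229761

35426/885
674455/16849
1085906377184/27127735059
18808061962956/469856455975
361783716192607/9037954843754
1104159210540777/27583720987237
55569744243231457/1388224004205604
10071373618551383041/251599549413061168
4133380865476118878513/103258681754271229761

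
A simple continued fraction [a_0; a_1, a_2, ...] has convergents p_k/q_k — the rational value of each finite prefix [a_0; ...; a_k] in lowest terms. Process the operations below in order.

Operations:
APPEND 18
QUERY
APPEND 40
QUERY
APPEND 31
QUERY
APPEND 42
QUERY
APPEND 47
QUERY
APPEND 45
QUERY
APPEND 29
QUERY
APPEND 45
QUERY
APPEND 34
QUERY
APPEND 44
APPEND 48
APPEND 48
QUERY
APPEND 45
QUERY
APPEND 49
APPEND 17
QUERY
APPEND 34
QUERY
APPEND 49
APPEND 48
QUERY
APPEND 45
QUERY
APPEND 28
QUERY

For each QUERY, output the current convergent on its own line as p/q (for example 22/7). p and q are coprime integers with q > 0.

APPEND 18: p_0 = 18·1 + 0 = 18, q_0 = 18·0 + 1 = 1 → 18/1
APPEND 40: p_1 = 40·18 + 1 = 721, q_1 = 40·1 + 0 = 40 → 721/40
APPEND 31: p_2 = 31·721 + 18 = 22369, q_2 = 31·40 + 1 = 1241 → 22369/1241
APPEND 42: p_3 = 42·22369 + 721 = 940219, q_3 = 42·1241 + 40 = 52162 → 940219/52162
APPEND 47: p_4 = 47·940219 + 22369 = 44212662, q_4 = 47·52162 + 1241 = 2452855 → 44212662/2452855
APPEND 45: p_5 = 45·44212662 + 940219 = 1990510009, q_5 = 45·2452855 + 52162 = 110430637 → 1990510009/110430637
APPEND 29: p_6 = 29·1990510009 + 44212662 = 57769002923, q_6 = 29·110430637 + 2452855 = 3204941328 → 57769002923/3204941328
APPEND 45: p_7 = 45·57769002923 + 1990510009 = 2601595641544, q_7 = 45·3204941328 + 110430637 = 144332790397 → 2601595641544/144332790397
APPEND 34: p_8 = 34·2601595641544 + 57769002923 = 88512020815419, q_8 = 34·144332790397 + 3204941328 = 4910519814826 → 88512020815419/4910519814826
APPEND 44: p_9 = 44·88512020815419 + 2601595641544 = 3897130511519980, q_9 = 44·4910519814826 + 144332790397 = 216207204642741 → 3897130511519980/216207204642741
APPEND 48: p_10 = 48·3897130511519980 + 88512020815419 = 187150776573774459, q_10 = 48·216207204642741 + 4910519814826 = 10382856342666394 → 187150776573774459/10382856342666394
APPEND 48: p_11 = 48·187150776573774459 + 3897130511519980 = 8987134406052694012, q_11 = 48·10382856342666394 + 216207204642741 = 498593311652629653 → 8987134406052694012/498593311652629653
APPEND 45: p_12 = 45·8987134406052694012 + 187150776573774459 = 404608199048945004999, q_12 = 45·498593311652629653 + 10382856342666394 = 22447081880711000779 → 404608199048945004999/22447081880711000779
APPEND 49: p_13 = 49·404608199048945004999 + 8987134406052694012 = 19834788887804357938963, q_13 = 49·22447081880711000779 + 498593311652629653 = 1100405605466491667824 → 19834788887804357938963/1100405605466491667824
APPEND 17: p_14 = 17·19834788887804357938963 + 404608199048945004999 = 337596019291723029967370, q_14 = 17·1100405605466491667824 + 22447081880711000779 = 18729342374811069353787 → 337596019291723029967370/18729342374811069353787
APPEND 34: p_15 = 34·337596019291723029967370 + 19834788887804357938963 = 11498099444806387376829543, q_15 = 34·18729342374811069353787 + 1100405605466491667824 = 637898046349042849696582 → 11498099444806387376829543/637898046349042849696582
APPEND 49: p_16 = 49·11498099444806387376829543 + 337596019291723029967370 = 563744468814804704494614977, q_16 = 49·637898046349042849696582 + 18729342374811069353787 = 31275733613477910704486305 → 563744468814804704494614977/31275733613477910704486305
APPEND 48: p_17 = 48·563744468814804704494614977 + 11498099444806387376829543 = 27071232602555432203118348439, q_17 = 48·31275733613477910704486305 + 637898046349042849696582 = 1501873111493288756665039222 → 27071232602555432203118348439/1501873111493288756665039222
APPEND 45: p_18 = 45·27071232602555432203118348439 + 563744468814804704494614977 = 1218769211583809253844820294732, q_18 = 45·1501873111493288756665039222 + 31275733613477910704486305 = 67615565750811471960631251295 → 1218769211583809253844820294732/67615565750811471960631251295
APPEND 28: p_19 = 28·1218769211583809253844820294732 + 27071232602555432203118348439 = 34152609156949214539858086600935, q_19 = 28·67615565750811471960631251295 + 1501873111493288756665039222 = 1894737714134214503654340075482 → 34152609156949214539858086600935/1894737714134214503654340075482

18/1
721/40
22369/1241
940219/52162
44212662/2452855
1990510009/110430637
57769002923/3204941328
2601595641544/144332790397
88512020815419/4910519814826
8987134406052694012/498593311652629653
404608199048945004999/22447081880711000779
337596019291723029967370/18729342374811069353787
11498099444806387376829543/637898046349042849696582
27071232602555432203118348439/1501873111493288756665039222
1218769211583809253844820294732/67615565750811471960631251295
34152609156949214539858086600935/1894737714134214503654340075482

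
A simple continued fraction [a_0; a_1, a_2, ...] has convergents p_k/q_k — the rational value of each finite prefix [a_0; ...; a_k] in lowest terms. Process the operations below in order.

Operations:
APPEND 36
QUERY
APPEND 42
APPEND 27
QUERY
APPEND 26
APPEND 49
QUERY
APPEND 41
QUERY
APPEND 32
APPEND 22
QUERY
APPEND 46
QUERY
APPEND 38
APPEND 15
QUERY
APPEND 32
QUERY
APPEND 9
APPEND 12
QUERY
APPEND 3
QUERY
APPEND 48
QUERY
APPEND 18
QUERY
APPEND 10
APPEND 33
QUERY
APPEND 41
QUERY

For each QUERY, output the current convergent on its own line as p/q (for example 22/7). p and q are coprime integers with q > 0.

36/1
40887/1135
52205062/1449183
2141472117/59446055
1510886353849/41941350801
69569351589860/1931205859789
39746763053117795/1103347666201534
1274541563946537969/35380553082471871
139401991626810052161/3869720457983852347
429716595719002115999/11928689699360005414
20765798586138911620113/576446826027264112219
374214091146219411278033/10387971558190114025356
124550135522741209216492652/3457441331019827458096063
5110318463142437910900599175/141859550734220854186304362

APPEND 36: p_0 = 36·1 + 0 = 36, q_0 = 36·0 + 1 = 1 → 36/1
APPEND 42: p_1 = 42·36 + 1 = 1513, q_1 = 42·1 + 0 = 42 → 1513/42
APPEND 27: p_2 = 27·1513 + 36 = 40887, q_2 = 27·42 + 1 = 1135 → 40887/1135
APPEND 26: p_3 = 26·40887 + 1513 = 1064575, q_3 = 26·1135 + 42 = 29552 → 1064575/29552
APPEND 49: p_4 = 49·1064575 + 40887 = 52205062, q_4 = 49·29552 + 1135 = 1449183 → 52205062/1449183
APPEND 41: p_5 = 41·52205062 + 1064575 = 2141472117, q_5 = 41·1449183 + 29552 = 59446055 → 2141472117/59446055
APPEND 32: p_6 = 32·2141472117 + 52205062 = 68579312806, q_6 = 32·59446055 + 1449183 = 1903722943 → 68579312806/1903722943
APPEND 22: p_7 = 22·68579312806 + 2141472117 = 1510886353849, q_7 = 22·1903722943 + 59446055 = 41941350801 → 1510886353849/41941350801
APPEND 46: p_8 = 46·1510886353849 + 68579312806 = 69569351589860, q_8 = 46·41941350801 + 1903722943 = 1931205859789 → 69569351589860/1931205859789
APPEND 38: p_9 = 38·69569351589860 + 1510886353849 = 2645146246768529, q_9 = 38·1931205859789 + 41941350801 = 73427764022783 → 2645146246768529/73427764022783
APPEND 15: p_10 = 15·2645146246768529 + 69569351589860 = 39746763053117795, q_10 = 15·73427764022783 + 1931205859789 = 1103347666201534 → 39746763053117795/1103347666201534
APPEND 32: p_11 = 32·39746763053117795 + 2645146246768529 = 1274541563946537969, q_11 = 32·1103347666201534 + 73427764022783 = 35380553082471871 → 1274541563946537969/35380553082471871
APPEND 9: p_12 = 9·1274541563946537969 + 39746763053117795 = 11510620838571959516, q_12 = 9·35380553082471871 + 1103347666201534 = 319528325408448373 → 11510620838571959516/319528325408448373
APPEND 12: p_13 = 12·11510620838571959516 + 1274541563946537969 = 139401991626810052161, q_13 = 12·319528325408448373 + 35380553082471871 = 3869720457983852347 → 139401991626810052161/3869720457983852347
APPEND 3: p_14 = 3·139401991626810052161 + 11510620838571959516 = 429716595719002115999, q_14 = 3·3869720457983852347 + 319528325408448373 = 11928689699360005414 → 429716595719002115999/11928689699360005414
APPEND 48: p_15 = 48·429716595719002115999 + 139401991626810052161 = 20765798586138911620113, q_15 = 48·11928689699360005414 + 3869720457983852347 = 576446826027264112219 → 20765798586138911620113/576446826027264112219
APPEND 18: p_16 = 18·20765798586138911620113 + 429716595719002115999 = 374214091146219411278033, q_16 = 18·576446826027264112219 + 11928689699360005414 = 10387971558190114025356 → 374214091146219411278033/10387971558190114025356
APPEND 10: p_17 = 10·374214091146219411278033 + 20765798586138911620113 = 3762906710048333024400443, q_17 = 10·10387971558190114025356 + 576446826027264112219 = 104456162407928404365779 → 3762906710048333024400443/104456162407928404365779
APPEND 33: p_18 = 33·3762906710048333024400443 + 374214091146219411278033 = 124550135522741209216492652, q_18 = 33·104456162407928404365779 + 10387971558190114025356 = 3457441331019827458096063 → 124550135522741209216492652/3457441331019827458096063
APPEND 41: p_19 = 41·124550135522741209216492652 + 3762906710048333024400443 = 5110318463142437910900599175, q_19 = 41·3457441331019827458096063 + 104456162407928404365779 = 141859550734220854186304362 → 5110318463142437910900599175/141859550734220854186304362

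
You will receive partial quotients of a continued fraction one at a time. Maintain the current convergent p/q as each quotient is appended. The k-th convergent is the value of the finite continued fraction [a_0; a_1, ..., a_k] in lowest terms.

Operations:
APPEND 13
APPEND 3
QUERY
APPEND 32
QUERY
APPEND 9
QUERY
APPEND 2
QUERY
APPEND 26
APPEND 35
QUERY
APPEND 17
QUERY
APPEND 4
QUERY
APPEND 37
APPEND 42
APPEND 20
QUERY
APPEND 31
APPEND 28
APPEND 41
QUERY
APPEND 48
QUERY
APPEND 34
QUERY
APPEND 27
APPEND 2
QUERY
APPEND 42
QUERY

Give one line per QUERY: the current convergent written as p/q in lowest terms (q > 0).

APPEND 13: p_0 = 13·1 + 0 = 13, q_0 = 13·0 + 1 = 1 → 13/1
APPEND 3: p_1 = 3·13 + 1 = 40, q_1 = 3·1 + 0 = 3 → 40/3
APPEND 32: p_2 = 32·40 + 13 = 1293, q_2 = 32·3 + 1 = 97 → 1293/97
APPEND 9: p_3 = 9·1293 + 40 = 11677, q_3 = 9·97 + 3 = 876 → 11677/876
APPEND 2: p_4 = 2·11677 + 1293 = 24647, q_4 = 2·876 + 97 = 1849 → 24647/1849
APPEND 26: p_5 = 26·24647 + 11677 = 652499, q_5 = 26·1849 + 876 = 48950 → 652499/48950
APPEND 35: p_6 = 35·652499 + 24647 = 22862112, q_6 = 35·48950 + 1849 = 1715099 → 22862112/1715099
APPEND 17: p_7 = 17·22862112 + 652499 = 389308403, q_7 = 17·1715099 + 48950 = 29205633 → 389308403/29205633
APPEND 4: p_8 = 4·389308403 + 22862112 = 1580095724, q_8 = 4·29205633 + 1715099 = 118537631 → 1580095724/118537631
APPEND 37: p_9 = 37·1580095724 + 389308403 = 58852850191, q_9 = 37·118537631 + 29205633 = 4415097980 → 58852850191/4415097980
APPEND 42: p_10 = 42·58852850191 + 1580095724 = 2473399803746, q_10 = 42·4415097980 + 118537631 = 185552652791 → 2473399803746/185552652791
APPEND 20: p_11 = 20·2473399803746 + 58852850191 = 49526848925111, q_11 = 20·185552652791 + 4415097980 = 3715468153800 → 49526848925111/3715468153800
APPEND 31: p_12 = 31·49526848925111 + 2473399803746 = 1537805716482187, q_12 = 31·3715468153800 + 185552652791 = 115365065420591 → 1537805716482187/115365065420591
APPEND 28: p_13 = 28·1537805716482187 + 49526848925111 = 43108086910426347, q_13 = 28·115365065420591 + 3715468153800 = 3233937299930348 → 43108086910426347/3233937299930348
APPEND 41: p_14 = 41·43108086910426347 + 1537805716482187 = 1768969369043962414, q_14 = 41·3233937299930348 + 115365065420591 = 132706794362564859 → 1768969369043962414/132706794362564859
APPEND 48: p_15 = 48·1768969369043962414 + 43108086910426347 = 84953637801020622219, q_15 = 48·132706794362564859 + 3233937299930348 = 6373160066703043580 → 84953637801020622219/6373160066703043580
APPEND 34: p_16 = 34·84953637801020622219 + 1768969369043962414 = 2890192654603745117860, q_16 = 34·6373160066703043580 + 132706794362564859 = 216820149062266046579 → 2890192654603745117860/216820149062266046579
APPEND 27: p_17 = 27·2890192654603745117860 + 84953637801020622219 = 78120155312102138804439, q_17 = 27·216820149062266046579 + 6373160066703043580 = 5860517184747886301213 → 78120155312102138804439/5860517184747886301213
APPEND 2: p_18 = 2·78120155312102138804439 + 2890192654603745117860 = 159130503278808022726738, q_18 = 2·5860517184747886301213 + 216820149062266046579 = 11937854518558038649005 → 159130503278808022726738/11937854518558038649005
APPEND 42: p_19 = 42·159130503278808022726738 + 78120155312102138804439 = 6761601293022039093327435, q_19 = 42·11937854518558038649005 + 5860517184747886301213 = 507250406964185509559423 → 6761601293022039093327435/507250406964185509559423

40/3
1293/97
11677/876
24647/1849
22862112/1715099
389308403/29205633
1580095724/118537631
49526848925111/3715468153800
1768969369043962414/132706794362564859
84953637801020622219/6373160066703043580
2890192654603745117860/216820149062266046579
159130503278808022726738/11937854518558038649005
6761601293022039093327435/507250406964185509559423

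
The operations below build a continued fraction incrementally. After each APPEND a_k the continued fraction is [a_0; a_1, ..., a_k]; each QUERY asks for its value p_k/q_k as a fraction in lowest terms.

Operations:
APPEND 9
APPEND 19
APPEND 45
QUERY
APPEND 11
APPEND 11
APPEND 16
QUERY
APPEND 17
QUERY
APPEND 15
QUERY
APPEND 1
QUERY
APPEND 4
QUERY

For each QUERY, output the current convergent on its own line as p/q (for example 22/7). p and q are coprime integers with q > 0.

APPEND 9: p_0 = 9·1 + 0 = 9, q_0 = 9·0 + 1 = 1 → 9/1
APPEND 19: p_1 = 19·9 + 1 = 172, q_1 = 19·1 + 0 = 19 → 172/19
APPEND 45: p_2 = 45·172 + 9 = 7749, q_2 = 45·19 + 1 = 856 → 7749/856
APPEND 11: p_3 = 11·7749 + 172 = 85411, q_3 = 11·856 + 19 = 9435 → 85411/9435
APPEND 11: p_4 = 11·85411 + 7749 = 947270, q_4 = 11·9435 + 856 = 104641 → 947270/104641
APPEND 16: p_5 = 16·947270 + 85411 = 15241731, q_5 = 16·104641 + 9435 = 1683691 → 15241731/1683691
APPEND 17: p_6 = 17·15241731 + 947270 = 260056697, q_6 = 17·1683691 + 104641 = 28727388 → 260056697/28727388
APPEND 15: p_7 = 15·260056697 + 15241731 = 3916092186, q_7 = 15·28727388 + 1683691 = 432594511 → 3916092186/432594511
APPEND 1: p_8 = 1·3916092186 + 260056697 = 4176148883, q_8 = 1·432594511 + 28727388 = 461321899 → 4176148883/461321899
APPEND 4: p_9 = 4·4176148883 + 3916092186 = 20620687718, q_9 = 4·461321899 + 432594511 = 2277882107 → 20620687718/2277882107

7749/856
15241731/1683691
260056697/28727388
3916092186/432594511
4176148883/461321899
20620687718/2277882107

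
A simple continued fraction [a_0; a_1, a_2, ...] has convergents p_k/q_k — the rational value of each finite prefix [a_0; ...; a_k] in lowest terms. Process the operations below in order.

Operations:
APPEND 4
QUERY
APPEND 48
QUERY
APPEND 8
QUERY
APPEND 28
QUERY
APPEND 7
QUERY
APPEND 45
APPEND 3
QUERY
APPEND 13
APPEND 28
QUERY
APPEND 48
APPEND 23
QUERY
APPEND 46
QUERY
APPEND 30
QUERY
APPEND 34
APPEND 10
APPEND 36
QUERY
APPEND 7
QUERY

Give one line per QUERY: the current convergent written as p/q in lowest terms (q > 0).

APPEND 4: p_0 = 4·1 + 0 = 4, q_0 = 4·0 + 1 = 1 → 4/1
APPEND 48: p_1 = 48·4 + 1 = 193, q_1 = 48·1 + 0 = 48 → 193/48
APPEND 8: p_2 = 8·193 + 4 = 1548, q_2 = 8·48 + 1 = 385 → 1548/385
APPEND 28: p_3 = 28·1548 + 193 = 43537, q_3 = 28·385 + 48 = 10828 → 43537/10828
APPEND 7: p_4 = 7·43537 + 1548 = 306307, q_4 = 7·10828 + 385 = 76181 → 306307/76181
APPEND 45: p_5 = 45·306307 + 43537 = 13827352, q_5 = 45·76181 + 10828 = 3438973 → 13827352/3438973
APPEND 3: p_6 = 3·13827352 + 306307 = 41788363, q_6 = 3·3438973 + 76181 = 10393100 → 41788363/10393100
APPEND 13: p_7 = 13·41788363 + 13827352 = 557076071, q_7 = 13·10393100 + 3438973 = 138549273 → 557076071/138549273
APPEND 28: p_8 = 28·557076071 + 41788363 = 15639918351, q_8 = 28·138549273 + 10393100 = 3889772744 → 15639918351/3889772744
APPEND 48: p_9 = 48·15639918351 + 557076071 = 751273156919, q_9 = 48·3889772744 + 138549273 = 186847640985 → 751273156919/186847640985
APPEND 23: p_10 = 23·751273156919 + 15639918351 = 17294922527488, q_10 = 23·186847640985 + 3889772744 = 4301385515399 → 17294922527488/4301385515399
APPEND 46: p_11 = 46·17294922527488 + 751273156919 = 796317709421367, q_11 = 46·4301385515399 + 186847640985 = 198050581349339 → 796317709421367/198050581349339
APPEND 30: p_12 = 30·796317709421367 + 17294922527488 = 23906826205168498, q_12 = 30·198050581349339 + 4301385515399 = 5945818825995569 → 23906826205168498/5945818825995569
APPEND 34: p_13 = 34·23906826205168498 + 796317709421367 = 813628408685150299, q_13 = 34·5945818825995569 + 198050581349339 = 202355890665198685 → 813628408685150299/202355890665198685
APPEND 10: p_14 = 10·813628408685150299 + 23906826205168498 = 8160190913056671488, q_14 = 10·202355890665198685 + 5945818825995569 = 2029504725477982419 → 8160190913056671488/2029504725477982419
APPEND 36: p_15 = 36·8160190913056671488 + 813628408685150299 = 294580501278725323867, q_15 = 36·2029504725477982419 + 202355890665198685 = 73264526007872565769 → 294580501278725323867/73264526007872565769
APPEND 7: p_16 = 7·294580501278725323867 + 8160190913056671488 = 2070223699864133938557, q_16 = 7·73264526007872565769 + 2029504725477982419 = 514881186780585942802 → 2070223699864133938557/514881186780585942802

4/1
193/48
1548/385
43537/10828
306307/76181
41788363/10393100
15639918351/3889772744
17294922527488/4301385515399
796317709421367/198050581349339
23906826205168498/5945818825995569
294580501278725323867/73264526007872565769
2070223699864133938557/514881186780585942802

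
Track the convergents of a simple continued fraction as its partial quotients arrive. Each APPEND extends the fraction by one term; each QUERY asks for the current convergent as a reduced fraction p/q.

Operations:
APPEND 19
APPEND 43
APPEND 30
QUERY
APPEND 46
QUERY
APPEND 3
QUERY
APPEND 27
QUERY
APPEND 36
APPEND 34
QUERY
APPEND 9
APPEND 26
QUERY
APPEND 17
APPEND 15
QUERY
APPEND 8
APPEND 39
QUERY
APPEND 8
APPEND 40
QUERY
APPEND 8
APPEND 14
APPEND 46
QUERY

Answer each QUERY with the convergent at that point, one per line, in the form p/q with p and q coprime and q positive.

24559/1291
1130532/59429
3416155/179578
93366717/4908035
114490377595/6018448527
26992718801967/1418933993633
6925642683548382/364062245953763
2185662649858984245/114894355594624157
703832312663375415325/36998555113411452237
3675465071957000364633115/193209226950139816698612

APPEND 19: p_0 = 19·1 + 0 = 19, q_0 = 19·0 + 1 = 1 → 19/1
APPEND 43: p_1 = 43·19 + 1 = 818, q_1 = 43·1 + 0 = 43 → 818/43
APPEND 30: p_2 = 30·818 + 19 = 24559, q_2 = 30·43 + 1 = 1291 → 24559/1291
APPEND 46: p_3 = 46·24559 + 818 = 1130532, q_3 = 46·1291 + 43 = 59429 → 1130532/59429
APPEND 3: p_4 = 3·1130532 + 24559 = 3416155, q_4 = 3·59429 + 1291 = 179578 → 3416155/179578
APPEND 27: p_5 = 27·3416155 + 1130532 = 93366717, q_5 = 27·179578 + 59429 = 4908035 → 93366717/4908035
APPEND 36: p_6 = 36·93366717 + 3416155 = 3364617967, q_6 = 36·4908035 + 179578 = 176868838 → 3364617967/176868838
APPEND 34: p_7 = 34·3364617967 + 93366717 = 114490377595, q_7 = 34·176868838 + 4908035 = 6018448527 → 114490377595/6018448527
APPEND 9: p_8 = 9·114490377595 + 3364617967 = 1033778016322, q_8 = 9·6018448527 + 176868838 = 54342905581 → 1033778016322/54342905581
APPEND 26: p_9 = 26·1033778016322 + 114490377595 = 26992718801967, q_9 = 26·54342905581 + 6018448527 = 1418933993633 → 26992718801967/1418933993633
APPEND 17: p_10 = 17·26992718801967 + 1033778016322 = 459909997649761, q_10 = 17·1418933993633 + 54342905581 = 24176220797342 → 459909997649761/24176220797342
APPEND 15: p_11 = 15·459909997649761 + 26992718801967 = 6925642683548382, q_11 = 15·24176220797342 + 1418933993633 = 364062245953763 → 6925642683548382/364062245953763
APPEND 8: p_12 = 8·6925642683548382 + 459909997649761 = 55865051466036817, q_12 = 8·364062245953763 + 24176220797342 = 2936674188427446 → 55865051466036817/2936674188427446
APPEND 39: p_13 = 39·55865051466036817 + 6925642683548382 = 2185662649858984245, q_13 = 39·2936674188427446 + 364062245953763 = 114894355594624157 → 2185662649858984245/114894355594624157
APPEND 8: p_14 = 8·2185662649858984245 + 55865051466036817 = 17541166250337910777, q_14 = 8·114894355594624157 + 2936674188427446 = 922091518945420702 → 17541166250337910777/922091518945420702
APPEND 40: p_15 = 40·17541166250337910777 + 2185662649858984245 = 703832312663375415325, q_15 = 40·922091518945420702 + 114894355594624157 = 36998555113411452237 → 703832312663375415325/36998555113411452237
APPEND 8: p_16 = 8·703832312663375415325 + 17541166250337910777 = 5648199667557341233377, q_16 = 8·36998555113411452237 + 922091518945420702 = 296910532426237038598 → 5648199667557341233377/296910532426237038598
APPEND 14: p_17 = 14·5648199667557341233377 + 703832312663375415325 = 79778627658466152682603, q_17 = 14·296910532426237038598 + 36998555113411452237 = 4193746009080729992609 → 79778627658466152682603/4193746009080729992609
APPEND 46: p_18 = 46·79778627658466152682603 + 5648199667557341233377 = 3675465071957000364633115, q_18 = 46·4193746009080729992609 + 296910532426237038598 = 193209226950139816698612 → 3675465071957000364633115/193209226950139816698612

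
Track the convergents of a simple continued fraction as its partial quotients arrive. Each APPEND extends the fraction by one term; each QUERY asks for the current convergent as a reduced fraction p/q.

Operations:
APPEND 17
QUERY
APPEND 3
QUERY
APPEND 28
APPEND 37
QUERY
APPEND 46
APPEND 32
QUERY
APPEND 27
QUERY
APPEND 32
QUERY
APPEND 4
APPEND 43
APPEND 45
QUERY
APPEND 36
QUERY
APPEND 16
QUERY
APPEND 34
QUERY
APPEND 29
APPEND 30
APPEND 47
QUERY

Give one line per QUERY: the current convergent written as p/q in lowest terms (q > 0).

17/1
52/3
54553/3148
80403705/4639724
2173410946/125417441
69629553977/4017997836
546552319518309/31538993310380
19688022872167823/1136104265749271
315554918274203477/18209207245298716
10748555244195086041/620249150605905615
440770562123380795861653/25434819895144645912366

APPEND 17: p_0 = 17·1 + 0 = 17, q_0 = 17·0 + 1 = 1 → 17/1
APPEND 3: p_1 = 3·17 + 1 = 52, q_1 = 3·1 + 0 = 3 → 52/3
APPEND 28: p_2 = 28·52 + 17 = 1473, q_2 = 28·3 + 1 = 85 → 1473/85
APPEND 37: p_3 = 37·1473 + 52 = 54553, q_3 = 37·85 + 3 = 3148 → 54553/3148
APPEND 46: p_4 = 46·54553 + 1473 = 2510911, q_4 = 46·3148 + 85 = 144893 → 2510911/144893
APPEND 32: p_5 = 32·2510911 + 54553 = 80403705, q_5 = 32·144893 + 3148 = 4639724 → 80403705/4639724
APPEND 27: p_6 = 27·80403705 + 2510911 = 2173410946, q_6 = 27·4639724 + 144893 = 125417441 → 2173410946/125417441
APPEND 32: p_7 = 32·2173410946 + 80403705 = 69629553977, q_7 = 32·125417441 + 4639724 = 4017997836 → 69629553977/4017997836
APPEND 4: p_8 = 4·69629553977 + 2173410946 = 280691626854, q_8 = 4·4017997836 + 125417441 = 16197408785 → 280691626854/16197408785
APPEND 43: p_9 = 43·280691626854 + 69629553977 = 12139369508699, q_9 = 43·16197408785 + 4017997836 = 700506575591 → 12139369508699/700506575591
APPEND 45: p_10 = 45·12139369508699 + 280691626854 = 546552319518309, q_10 = 45·700506575591 + 16197408785 = 31538993310380 → 546552319518309/31538993310380
APPEND 36: p_11 = 36·546552319518309 + 12139369508699 = 19688022872167823, q_11 = 36·31538993310380 + 700506575591 = 1136104265749271 → 19688022872167823/1136104265749271
APPEND 16: p_12 = 16·19688022872167823 + 546552319518309 = 315554918274203477, q_12 = 16·1136104265749271 + 31538993310380 = 18209207245298716 → 315554918274203477/18209207245298716
APPEND 34: p_13 = 34·315554918274203477 + 19688022872167823 = 10748555244195086041, q_13 = 34·18209207245298716 + 1136104265749271 = 620249150605905615 → 10748555244195086041/620249150605905615
APPEND 29: p_14 = 29·10748555244195086041 + 315554918274203477 = 312023656999931698666, q_14 = 29·620249150605905615 + 18209207245298716 = 18005434574816561551 → 312023656999931698666/18005434574816561551
APPEND 30: p_15 = 30·312023656999931698666 + 10748555244195086041 = 9371458265242146046021, q_15 = 30·18005434574816561551 + 620249150605905615 = 540783286395102752145 → 9371458265242146046021/540783286395102752145
APPEND 47: p_16 = 47·9371458265242146046021 + 312023656999931698666 = 440770562123380795861653, q_16 = 47·540783286395102752145 + 18005434574816561551 = 25434819895144645912366 → 440770562123380795861653/25434819895144645912366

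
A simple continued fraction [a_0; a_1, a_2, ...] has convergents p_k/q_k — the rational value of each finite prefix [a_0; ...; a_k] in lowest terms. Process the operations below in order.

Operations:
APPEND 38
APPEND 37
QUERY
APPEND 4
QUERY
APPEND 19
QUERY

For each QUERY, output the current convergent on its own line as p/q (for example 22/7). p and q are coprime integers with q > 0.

1407/37
5666/149
109061/2868

APPEND 38: p_0 = 38·1 + 0 = 38, q_0 = 38·0 + 1 = 1 → 38/1
APPEND 37: p_1 = 37·38 + 1 = 1407, q_1 = 37·1 + 0 = 37 → 1407/37
APPEND 4: p_2 = 4·1407 + 38 = 5666, q_2 = 4·37 + 1 = 149 → 5666/149
APPEND 19: p_3 = 19·5666 + 1407 = 109061, q_3 = 19·149 + 37 = 2868 → 109061/2868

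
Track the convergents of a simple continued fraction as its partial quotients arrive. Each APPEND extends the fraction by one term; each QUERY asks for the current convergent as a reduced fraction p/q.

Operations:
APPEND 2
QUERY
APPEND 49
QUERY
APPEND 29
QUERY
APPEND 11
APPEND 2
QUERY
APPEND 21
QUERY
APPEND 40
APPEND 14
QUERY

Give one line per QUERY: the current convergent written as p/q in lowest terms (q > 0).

2/1
99/49
2873/1422
66277/32804
1423519/704575
799522037/395725831

APPEND 2: p_0 = 2·1 + 0 = 2, q_0 = 2·0 + 1 = 1 → 2/1
APPEND 49: p_1 = 49·2 + 1 = 99, q_1 = 49·1 + 0 = 49 → 99/49
APPEND 29: p_2 = 29·99 + 2 = 2873, q_2 = 29·49 + 1 = 1422 → 2873/1422
APPEND 11: p_3 = 11·2873 + 99 = 31702, q_3 = 11·1422 + 49 = 15691 → 31702/15691
APPEND 2: p_4 = 2·31702 + 2873 = 66277, q_4 = 2·15691 + 1422 = 32804 → 66277/32804
APPEND 21: p_5 = 21·66277 + 31702 = 1423519, q_5 = 21·32804 + 15691 = 704575 → 1423519/704575
APPEND 40: p_6 = 40·1423519 + 66277 = 57007037, q_6 = 40·704575 + 32804 = 28215804 → 57007037/28215804
APPEND 14: p_7 = 14·57007037 + 1423519 = 799522037, q_7 = 14·28215804 + 704575 = 395725831 → 799522037/395725831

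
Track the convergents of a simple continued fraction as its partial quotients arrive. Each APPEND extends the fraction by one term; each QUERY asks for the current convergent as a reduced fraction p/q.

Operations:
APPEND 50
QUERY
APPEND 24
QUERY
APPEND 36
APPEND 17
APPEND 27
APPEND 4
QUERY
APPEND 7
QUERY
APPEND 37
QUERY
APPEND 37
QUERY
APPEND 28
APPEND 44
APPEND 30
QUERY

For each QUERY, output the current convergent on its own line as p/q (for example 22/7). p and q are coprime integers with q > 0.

50/1
1201/24
80513011/1608921
583535064/11660995
21671310379/433065736
802422019087/16035093227
29732686103573225/594159160914342

APPEND 50: p_0 = 50·1 + 0 = 50, q_0 = 50·0 + 1 = 1 → 50/1
APPEND 24: p_1 = 24·50 + 1 = 1201, q_1 = 24·1 + 0 = 24 → 1201/24
APPEND 36: p_2 = 36·1201 + 50 = 43286, q_2 = 36·24 + 1 = 865 → 43286/865
APPEND 17: p_3 = 17·43286 + 1201 = 737063, q_3 = 17·865 + 24 = 14729 → 737063/14729
APPEND 27: p_4 = 27·737063 + 43286 = 19943987, q_4 = 27·14729 + 865 = 398548 → 19943987/398548
APPEND 4: p_5 = 4·19943987 + 737063 = 80513011, q_5 = 4·398548 + 14729 = 1608921 → 80513011/1608921
APPEND 7: p_6 = 7·80513011 + 19943987 = 583535064, q_6 = 7·1608921 + 398548 = 11660995 → 583535064/11660995
APPEND 37: p_7 = 37·583535064 + 80513011 = 21671310379, q_7 = 37·11660995 + 1608921 = 433065736 → 21671310379/433065736
APPEND 37: p_8 = 37·21671310379 + 583535064 = 802422019087, q_8 = 37·433065736 + 11660995 = 16035093227 → 802422019087/16035093227
APPEND 28: p_9 = 28·802422019087 + 21671310379 = 22489487844815, q_9 = 28·16035093227 + 433065736 = 449415676092 → 22489487844815/449415676092
APPEND 44: p_10 = 44·22489487844815 + 802422019087 = 990339887190947, q_10 = 44·449415676092 + 16035093227 = 19790324841275 → 990339887190947/19790324841275
APPEND 30: p_11 = 30·990339887190947 + 22489487844815 = 29732686103573225, q_11 = 30·19790324841275 + 449415676092 = 594159160914342 → 29732686103573225/594159160914342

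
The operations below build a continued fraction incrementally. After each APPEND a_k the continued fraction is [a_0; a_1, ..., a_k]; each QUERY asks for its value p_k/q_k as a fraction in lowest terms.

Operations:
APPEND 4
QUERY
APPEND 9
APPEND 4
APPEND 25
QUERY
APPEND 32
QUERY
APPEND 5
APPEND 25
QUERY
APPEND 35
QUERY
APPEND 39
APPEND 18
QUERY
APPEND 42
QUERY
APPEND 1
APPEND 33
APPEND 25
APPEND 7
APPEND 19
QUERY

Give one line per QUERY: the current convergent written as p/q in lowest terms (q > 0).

4/1
3837/934
122936/29925
15585861/3793900
546123652/132937059
384205472854/93523042677
16157944268157/3933156131635
1895759344061096354/461464488579321347

APPEND 4: p_0 = 4·1 + 0 = 4, q_0 = 4·0 + 1 = 1 → 4/1
APPEND 9: p_1 = 9·4 + 1 = 37, q_1 = 9·1 + 0 = 9 → 37/9
APPEND 4: p_2 = 4·37 + 4 = 152, q_2 = 4·9 + 1 = 37 → 152/37
APPEND 25: p_3 = 25·152 + 37 = 3837, q_3 = 25·37 + 9 = 934 → 3837/934
APPEND 32: p_4 = 32·3837 + 152 = 122936, q_4 = 32·934 + 37 = 29925 → 122936/29925
APPEND 5: p_5 = 5·122936 + 3837 = 618517, q_5 = 5·29925 + 934 = 150559 → 618517/150559
APPEND 25: p_6 = 25·618517 + 122936 = 15585861, q_6 = 25·150559 + 29925 = 3793900 → 15585861/3793900
APPEND 35: p_7 = 35·15585861 + 618517 = 546123652, q_7 = 35·3793900 + 150559 = 132937059 → 546123652/132937059
APPEND 39: p_8 = 39·546123652 + 15585861 = 21314408289, q_8 = 39·132937059 + 3793900 = 5188339201 → 21314408289/5188339201
APPEND 18: p_9 = 18·21314408289 + 546123652 = 384205472854, q_9 = 18·5188339201 + 132937059 = 93523042677 → 384205472854/93523042677
APPEND 42: p_10 = 42·384205472854 + 21314408289 = 16157944268157, q_10 = 42·93523042677 + 5188339201 = 3933156131635 → 16157944268157/3933156131635
APPEND 1: p_11 = 1·16157944268157 + 384205472854 = 16542149741011, q_11 = 1·3933156131635 + 93523042677 = 4026679174312 → 16542149741011/4026679174312
APPEND 33: p_12 = 33·16542149741011 + 16157944268157 = 562048885721520, q_12 = 33·4026679174312 + 3933156131635 = 136813568883931 → 562048885721520/136813568883931
APPEND 25: p_13 = 25·562048885721520 + 16542149741011 = 14067764292779011, q_13 = 25·136813568883931 + 4026679174312 = 3424365901272587 → 14067764292779011/3424365901272587
APPEND 7: p_14 = 7·14067764292779011 + 562048885721520 = 99036398935174597, q_14 = 7·3424365901272587 + 136813568883931 = 24107374877792040 → 99036398935174597/24107374877792040
APPEND 19: p_15 = 19·99036398935174597 + 14067764292779011 = 1895759344061096354, q_15 = 19·24107374877792040 + 3424365901272587 = 461464488579321347 → 1895759344061096354/461464488579321347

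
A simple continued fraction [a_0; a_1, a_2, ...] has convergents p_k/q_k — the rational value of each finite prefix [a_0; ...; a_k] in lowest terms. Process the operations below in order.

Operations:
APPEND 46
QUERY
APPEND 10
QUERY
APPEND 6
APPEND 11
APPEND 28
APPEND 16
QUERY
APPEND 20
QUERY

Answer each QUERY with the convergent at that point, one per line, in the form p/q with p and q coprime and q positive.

46/1
461/10
14140449/306745
283690796/6154029

APPEND 46: p_0 = 46·1 + 0 = 46, q_0 = 46·0 + 1 = 1 → 46/1
APPEND 10: p_1 = 10·46 + 1 = 461, q_1 = 10·1 + 0 = 10 → 461/10
APPEND 6: p_2 = 6·461 + 46 = 2812, q_2 = 6·10 + 1 = 61 → 2812/61
APPEND 11: p_3 = 11·2812 + 461 = 31393, q_3 = 11·61 + 10 = 681 → 31393/681
APPEND 28: p_4 = 28·31393 + 2812 = 881816, q_4 = 28·681 + 61 = 19129 → 881816/19129
APPEND 16: p_5 = 16·881816 + 31393 = 14140449, q_5 = 16·19129 + 681 = 306745 → 14140449/306745
APPEND 20: p_6 = 20·14140449 + 881816 = 283690796, q_6 = 20·306745 + 19129 = 6154029 → 283690796/6154029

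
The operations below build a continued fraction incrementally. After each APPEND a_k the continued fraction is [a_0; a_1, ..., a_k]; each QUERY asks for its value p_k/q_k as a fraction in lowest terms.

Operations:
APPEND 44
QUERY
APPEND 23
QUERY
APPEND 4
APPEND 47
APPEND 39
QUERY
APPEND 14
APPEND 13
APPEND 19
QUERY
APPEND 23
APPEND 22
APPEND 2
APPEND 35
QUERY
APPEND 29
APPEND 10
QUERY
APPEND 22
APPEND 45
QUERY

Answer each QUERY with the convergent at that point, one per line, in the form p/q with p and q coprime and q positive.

APPEND 44: p_0 = 44·1 + 0 = 44, q_0 = 44·0 + 1 = 1 → 44/1
APPEND 23: p_1 = 23·44 + 1 = 1013, q_1 = 23·1 + 0 = 23 → 1013/23
APPEND 4: p_2 = 4·1013 + 44 = 4096, q_2 = 4·23 + 1 = 93 → 4096/93
APPEND 47: p_3 = 47·4096 + 1013 = 193525, q_3 = 47·93 + 23 = 4394 → 193525/4394
APPEND 39: p_4 = 39·193525 + 4096 = 7551571, q_4 = 39·4394 + 93 = 171459 → 7551571/171459
APPEND 14: p_5 = 14·7551571 + 193525 = 105915519, q_5 = 14·171459 + 4394 = 2404820 → 105915519/2404820
APPEND 13: p_6 = 13·105915519 + 7551571 = 1384453318, q_6 = 13·2404820 + 171459 = 31434119 → 1384453318/31434119
APPEND 19: p_7 = 19·1384453318 + 105915519 = 26410528561, q_7 = 19·31434119 + 2404820 = 599653081 → 26410528561/599653081
APPEND 23: p_8 = 23·26410528561 + 1384453318 = 608826610221, q_8 = 23·599653081 + 31434119 = 13823454982 → 608826610221/13823454982
APPEND 22: p_9 = 22·608826610221 + 26410528561 = 13420595953423, q_9 = 22·13823454982 + 599653081 = 304715662685 → 13420595953423/304715662685
APPEND 2: p_10 = 2·13420595953423 + 608826610221 = 27450018517067, q_10 = 2·304715662685 + 13823454982 = 623254780352 → 27450018517067/623254780352
APPEND 35: p_11 = 35·27450018517067 + 13420595953423 = 974171244050768, q_11 = 35·623254780352 + 304715662685 = 22118632975005 → 974171244050768/22118632975005
APPEND 29: p_12 = 29·974171244050768 + 27450018517067 = 28278416095989339, q_12 = 29·22118632975005 + 623254780352 = 642063611055497 → 28278416095989339/642063611055497
APPEND 10: p_13 = 10·28278416095989339 + 974171244050768 = 283758332203944158, q_13 = 10·642063611055497 + 22118632975005 = 6442754743529975 → 283758332203944158/6442754743529975
APPEND 22: p_14 = 22·283758332203944158 + 28278416095989339 = 6270961724582760815, q_14 = 22·6442754743529975 + 642063611055497 = 142382667968714947 → 6270961724582760815/142382667968714947
APPEND 45: p_15 = 45·6270961724582760815 + 283758332203944158 = 282477035938428180833, q_15 = 45·142382667968714947 + 6442754743529975 = 6413662813335702590 → 282477035938428180833/6413662813335702590

44/1
1013/23
7551571/171459
26410528561/599653081
974171244050768/22118632975005
283758332203944158/6442754743529975
282477035938428180833/6413662813335702590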